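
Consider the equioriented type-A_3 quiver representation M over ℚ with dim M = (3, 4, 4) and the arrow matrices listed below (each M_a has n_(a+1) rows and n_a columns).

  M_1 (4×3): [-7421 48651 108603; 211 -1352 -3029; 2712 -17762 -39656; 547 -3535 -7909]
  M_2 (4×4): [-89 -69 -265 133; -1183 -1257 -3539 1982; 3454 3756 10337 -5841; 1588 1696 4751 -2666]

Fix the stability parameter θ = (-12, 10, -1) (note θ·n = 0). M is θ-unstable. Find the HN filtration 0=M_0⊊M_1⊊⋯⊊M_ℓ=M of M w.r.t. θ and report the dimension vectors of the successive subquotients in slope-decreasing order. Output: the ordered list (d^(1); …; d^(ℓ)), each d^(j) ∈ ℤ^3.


Via rank(M_{q-1}∘⋯∘M_p): M ≅ I[1,1], I[1,3]^2, I[2,2], I[2,3], I[3,3].
μ_θ-semistable layers: μ^(1)=10; μ^(2)=9/2; μ^(3)=-1; μ^(4)=-12

((0, 1, 0); (0, 3, 3); (0, 0, 1); (3, 0, 0))


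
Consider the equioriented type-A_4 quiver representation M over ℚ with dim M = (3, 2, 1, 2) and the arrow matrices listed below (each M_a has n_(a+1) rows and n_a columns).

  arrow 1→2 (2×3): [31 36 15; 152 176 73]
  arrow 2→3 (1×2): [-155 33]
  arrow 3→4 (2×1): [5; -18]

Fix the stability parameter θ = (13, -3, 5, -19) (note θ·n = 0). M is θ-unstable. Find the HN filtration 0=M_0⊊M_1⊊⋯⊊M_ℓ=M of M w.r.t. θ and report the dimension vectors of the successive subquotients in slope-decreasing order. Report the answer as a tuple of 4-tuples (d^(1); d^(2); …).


Interval decomposition of M: I[1,1], I[1,2], I[1,4], I[4,4].
HN type (ℓ=4): μ^(1)=13; μ^(2)=5; μ^(3)=-1; μ^(4)=-19

((1, 0, 0, 0); (1, 1, 0, 0); (1, 1, 1, 1); (0, 0, 0, 1))


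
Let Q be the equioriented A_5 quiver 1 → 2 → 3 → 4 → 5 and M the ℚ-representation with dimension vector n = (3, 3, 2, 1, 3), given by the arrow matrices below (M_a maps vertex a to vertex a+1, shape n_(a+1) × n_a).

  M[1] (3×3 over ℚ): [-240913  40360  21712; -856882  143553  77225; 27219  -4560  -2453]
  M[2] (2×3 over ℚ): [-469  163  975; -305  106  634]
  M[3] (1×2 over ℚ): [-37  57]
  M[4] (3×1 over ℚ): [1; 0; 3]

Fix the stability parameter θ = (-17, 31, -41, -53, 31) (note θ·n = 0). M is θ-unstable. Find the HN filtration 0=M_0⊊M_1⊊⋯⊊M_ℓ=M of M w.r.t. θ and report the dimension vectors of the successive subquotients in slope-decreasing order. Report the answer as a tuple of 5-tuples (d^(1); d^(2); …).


Barcode: M ≅ I[1,2], I[1,3], I[1,5], I[5,5]^2. HN layers by μ_θ (4 steps, strictly decreasing):
  μ^(1)=31; μ^(2)=-5; μ^(3)=-17; μ^(4)=-20

((0, 1, 0, 0, 3); (0, 1, 1, 0, 0); (2, 0, 0, 0, 0); (1, 1, 1, 1, 0))


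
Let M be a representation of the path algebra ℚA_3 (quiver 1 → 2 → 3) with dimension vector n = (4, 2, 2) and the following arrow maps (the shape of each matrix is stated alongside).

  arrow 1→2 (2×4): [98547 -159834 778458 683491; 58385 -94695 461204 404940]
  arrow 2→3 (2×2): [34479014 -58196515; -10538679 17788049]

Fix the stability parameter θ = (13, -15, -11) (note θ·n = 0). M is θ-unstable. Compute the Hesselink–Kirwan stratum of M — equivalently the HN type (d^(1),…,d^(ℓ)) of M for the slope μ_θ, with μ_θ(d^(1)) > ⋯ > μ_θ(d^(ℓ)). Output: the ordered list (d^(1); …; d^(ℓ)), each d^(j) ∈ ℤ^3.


Barcode: M ≅ I[1,1]^2, I[1,3]^2. HN layers by μ_θ (2 steps, strictly decreasing):
  μ^(1)=13; μ^(2)=-13/3

((2, 0, 0); (2, 2, 2))


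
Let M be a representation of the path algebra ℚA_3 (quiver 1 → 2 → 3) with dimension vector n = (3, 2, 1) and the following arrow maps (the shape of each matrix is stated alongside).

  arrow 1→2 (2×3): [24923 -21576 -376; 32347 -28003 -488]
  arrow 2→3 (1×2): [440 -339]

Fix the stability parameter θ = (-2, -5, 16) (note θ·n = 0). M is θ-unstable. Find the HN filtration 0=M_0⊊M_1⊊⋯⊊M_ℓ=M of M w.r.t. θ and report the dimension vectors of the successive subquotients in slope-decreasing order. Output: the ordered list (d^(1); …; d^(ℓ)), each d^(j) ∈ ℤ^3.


Interval decomposition of M: I[1,1], I[1,2], I[1,3].
HN type (ℓ=3): μ^(1)=16; μ^(2)=-2; μ^(3)=-7/2

((0, 0, 1); (1, 0, 0); (2, 2, 0))


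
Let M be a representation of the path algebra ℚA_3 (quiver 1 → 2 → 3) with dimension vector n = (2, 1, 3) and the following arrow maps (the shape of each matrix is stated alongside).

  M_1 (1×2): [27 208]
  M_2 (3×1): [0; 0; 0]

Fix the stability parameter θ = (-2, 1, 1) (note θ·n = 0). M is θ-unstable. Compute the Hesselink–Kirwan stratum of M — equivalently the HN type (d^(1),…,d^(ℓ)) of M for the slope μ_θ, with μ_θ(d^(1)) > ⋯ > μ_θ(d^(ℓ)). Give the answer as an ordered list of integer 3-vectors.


Interval decomposition of M: I[1,1], I[1,2], I[3,3]^3.
HN type (ℓ=2): μ^(1)=1; μ^(2)=-2

((0, 1, 3); (2, 0, 0))


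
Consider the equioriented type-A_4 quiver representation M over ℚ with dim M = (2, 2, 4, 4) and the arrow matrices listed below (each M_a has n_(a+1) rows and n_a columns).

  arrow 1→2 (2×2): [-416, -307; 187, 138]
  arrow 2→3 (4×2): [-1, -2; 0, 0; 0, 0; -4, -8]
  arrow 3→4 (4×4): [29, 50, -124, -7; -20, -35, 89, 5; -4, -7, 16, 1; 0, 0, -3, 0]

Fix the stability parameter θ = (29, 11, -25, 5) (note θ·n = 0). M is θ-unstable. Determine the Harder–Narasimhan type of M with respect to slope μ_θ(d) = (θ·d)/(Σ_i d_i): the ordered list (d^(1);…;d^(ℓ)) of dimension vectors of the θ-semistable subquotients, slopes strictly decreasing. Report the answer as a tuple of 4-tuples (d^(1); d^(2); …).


Via rank(M_{q-1}∘⋯∘M_p): M ≅ I[1,2], I[1,4], I[3,3], I[3,4]^2, I[4,4].
μ_θ-semistable layers: μ^(1)=20; μ^(2)=5; μ^(3)=-25

((1, 1, 0, 0); (1, 1, 1, 4); (0, 0, 3, 0))


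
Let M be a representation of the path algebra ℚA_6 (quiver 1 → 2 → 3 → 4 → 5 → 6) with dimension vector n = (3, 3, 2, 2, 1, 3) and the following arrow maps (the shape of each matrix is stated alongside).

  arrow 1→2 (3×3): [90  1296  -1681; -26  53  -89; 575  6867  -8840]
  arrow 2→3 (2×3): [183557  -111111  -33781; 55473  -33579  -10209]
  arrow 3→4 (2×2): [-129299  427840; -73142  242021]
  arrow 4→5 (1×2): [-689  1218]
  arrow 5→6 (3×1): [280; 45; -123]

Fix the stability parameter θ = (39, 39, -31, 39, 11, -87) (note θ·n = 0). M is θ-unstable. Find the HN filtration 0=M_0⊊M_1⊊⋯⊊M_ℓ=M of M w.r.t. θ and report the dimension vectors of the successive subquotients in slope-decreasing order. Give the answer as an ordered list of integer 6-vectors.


Via rank(M_{q-1}∘⋯∘M_p): M ≅ I[1,2]^2, I[1,6], I[3,4], I[6,6]^2.
μ_θ-semistable layers: μ^(1)=39; μ^(2)=5/3; μ^(3)=-31; μ^(4)=-87

((2, 2, 0, 1, 0, 0); (1, 1, 1, 1, 1, 1); (0, 0, 1, 0, 0, 0); (0, 0, 0, 0, 0, 2))


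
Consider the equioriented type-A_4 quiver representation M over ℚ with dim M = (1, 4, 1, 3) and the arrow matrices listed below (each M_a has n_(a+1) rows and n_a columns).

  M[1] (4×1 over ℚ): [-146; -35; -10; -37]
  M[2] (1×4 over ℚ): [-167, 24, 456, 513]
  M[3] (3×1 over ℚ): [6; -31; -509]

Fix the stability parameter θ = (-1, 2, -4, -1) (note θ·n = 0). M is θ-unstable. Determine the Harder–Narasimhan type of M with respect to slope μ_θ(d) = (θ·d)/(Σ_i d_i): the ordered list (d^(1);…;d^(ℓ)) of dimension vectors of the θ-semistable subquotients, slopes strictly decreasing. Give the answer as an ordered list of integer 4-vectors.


Interval decomposition of M: I[1,4], I[2,2]^3, I[4,4]^2.
HN type (ℓ=2): μ^(1)=2; μ^(2)=-1

((0, 3, 0, 0); (1, 1, 1, 3))


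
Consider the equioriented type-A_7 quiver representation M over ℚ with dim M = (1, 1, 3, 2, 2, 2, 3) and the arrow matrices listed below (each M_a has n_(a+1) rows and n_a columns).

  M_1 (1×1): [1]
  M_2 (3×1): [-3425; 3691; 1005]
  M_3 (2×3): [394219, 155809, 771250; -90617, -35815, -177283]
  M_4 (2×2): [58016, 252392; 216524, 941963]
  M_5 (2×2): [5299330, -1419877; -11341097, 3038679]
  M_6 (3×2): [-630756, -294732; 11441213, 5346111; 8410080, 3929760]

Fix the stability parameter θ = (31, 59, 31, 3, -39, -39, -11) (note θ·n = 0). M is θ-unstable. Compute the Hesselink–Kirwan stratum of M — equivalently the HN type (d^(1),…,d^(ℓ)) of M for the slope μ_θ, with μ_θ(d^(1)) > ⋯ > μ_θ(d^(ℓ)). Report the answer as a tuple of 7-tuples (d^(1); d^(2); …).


Interval decomposition of M: I[1,6], I[3,3], I[3,4], I[5,7], I[7,7]^2.
HN type (ℓ=5): μ^(1)=31; μ^(2)=17; μ^(3)=23/3; μ^(4)=-11; μ^(5)=-39

((0, 0, 1, 0, 0, 0, 0); (0, 0, 1, 1, 0, 0, 0); (1, 1, 1, 1, 1, 1, 0); (0, 0, 0, 0, 0, 0, 3); (0, 0, 0, 0, 1, 1, 0))


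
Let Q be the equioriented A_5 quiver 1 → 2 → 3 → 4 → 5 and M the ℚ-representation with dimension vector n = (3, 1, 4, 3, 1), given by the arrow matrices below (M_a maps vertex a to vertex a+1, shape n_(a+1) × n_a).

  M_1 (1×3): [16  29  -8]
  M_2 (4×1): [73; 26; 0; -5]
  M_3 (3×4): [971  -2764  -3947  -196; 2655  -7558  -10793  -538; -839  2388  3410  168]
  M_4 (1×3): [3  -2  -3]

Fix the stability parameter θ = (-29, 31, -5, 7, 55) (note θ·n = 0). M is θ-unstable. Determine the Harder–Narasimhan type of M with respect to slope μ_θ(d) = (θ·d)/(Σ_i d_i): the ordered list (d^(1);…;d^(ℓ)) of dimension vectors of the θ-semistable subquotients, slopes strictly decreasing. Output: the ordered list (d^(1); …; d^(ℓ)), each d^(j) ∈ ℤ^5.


Barcode: M ≅ I[1,1]^2, I[1,4], I[3,3], I[3,4], I[3,5]. HN layers by μ_θ (5 steps, strictly decreasing):
  μ^(1)=55; μ^(2)=11; μ^(3)=7; μ^(4)=-5; μ^(5)=-29

((0, 0, 0, 0, 1); (0, 1, 1, 1, 0); (0, 0, 0, 2, 0); (0, 0, 3, 0, 0); (3, 0, 0, 0, 0))


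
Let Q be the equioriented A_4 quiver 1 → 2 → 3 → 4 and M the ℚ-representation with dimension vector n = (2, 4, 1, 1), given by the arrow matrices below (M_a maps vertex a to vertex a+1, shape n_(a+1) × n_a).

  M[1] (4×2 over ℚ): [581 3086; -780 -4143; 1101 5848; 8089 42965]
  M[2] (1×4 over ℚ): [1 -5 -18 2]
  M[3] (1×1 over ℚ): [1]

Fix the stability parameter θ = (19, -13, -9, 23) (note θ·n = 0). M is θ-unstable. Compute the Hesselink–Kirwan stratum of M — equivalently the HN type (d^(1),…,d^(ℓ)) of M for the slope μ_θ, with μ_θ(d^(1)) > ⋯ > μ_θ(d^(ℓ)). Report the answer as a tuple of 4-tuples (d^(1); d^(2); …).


Via rank(M_{q-1}∘⋯∘M_p): M ≅ I[1,2], I[1,4], I[2,2]^2.
μ_θ-semistable layers: μ^(1)=23; μ^(2)=3; μ^(3)=-1; μ^(4)=-13

((0, 0, 0, 1); (1, 1, 0, 0); (1, 1, 1, 0); (0, 2, 0, 0))


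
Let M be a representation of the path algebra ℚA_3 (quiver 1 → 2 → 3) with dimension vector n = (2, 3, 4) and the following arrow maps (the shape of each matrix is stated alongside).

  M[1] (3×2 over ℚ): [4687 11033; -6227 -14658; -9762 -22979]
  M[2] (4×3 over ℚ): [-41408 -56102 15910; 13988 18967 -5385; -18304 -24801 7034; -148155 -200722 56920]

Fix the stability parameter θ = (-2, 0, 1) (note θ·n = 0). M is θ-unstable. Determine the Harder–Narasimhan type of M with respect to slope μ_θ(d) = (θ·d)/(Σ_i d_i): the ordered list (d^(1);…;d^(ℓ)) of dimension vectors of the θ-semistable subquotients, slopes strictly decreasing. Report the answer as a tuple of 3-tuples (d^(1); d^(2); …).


Barcode: M ≅ I[1,3]^2, I[2,3], I[3,3]. HN layers by μ_θ (3 steps, strictly decreasing):
  μ^(1)=1; μ^(2)=0; μ^(3)=-2

((0, 0, 4); (0, 3, 0); (2, 0, 0))


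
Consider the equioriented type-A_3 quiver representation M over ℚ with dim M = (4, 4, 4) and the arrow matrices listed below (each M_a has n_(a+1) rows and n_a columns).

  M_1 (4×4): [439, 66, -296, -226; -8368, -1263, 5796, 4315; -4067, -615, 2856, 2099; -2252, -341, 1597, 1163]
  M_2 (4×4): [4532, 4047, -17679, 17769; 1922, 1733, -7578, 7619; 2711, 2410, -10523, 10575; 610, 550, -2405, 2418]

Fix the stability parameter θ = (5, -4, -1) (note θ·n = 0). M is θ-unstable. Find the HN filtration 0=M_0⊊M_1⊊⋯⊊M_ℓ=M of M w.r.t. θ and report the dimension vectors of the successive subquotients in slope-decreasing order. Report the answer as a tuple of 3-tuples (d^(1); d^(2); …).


Barcode: M ≅ I[1,1], I[1,2], I[1,3]^2, I[2,3], I[3,3]. HN layers by μ_θ (5 steps, strictly decreasing):
  μ^(1)=5; μ^(2)=1/2; μ^(3)=0; μ^(4)=-1; μ^(5)=-4

((1, 0, 0); (1, 1, 0); (2, 2, 2); (0, 0, 2); (0, 1, 0))


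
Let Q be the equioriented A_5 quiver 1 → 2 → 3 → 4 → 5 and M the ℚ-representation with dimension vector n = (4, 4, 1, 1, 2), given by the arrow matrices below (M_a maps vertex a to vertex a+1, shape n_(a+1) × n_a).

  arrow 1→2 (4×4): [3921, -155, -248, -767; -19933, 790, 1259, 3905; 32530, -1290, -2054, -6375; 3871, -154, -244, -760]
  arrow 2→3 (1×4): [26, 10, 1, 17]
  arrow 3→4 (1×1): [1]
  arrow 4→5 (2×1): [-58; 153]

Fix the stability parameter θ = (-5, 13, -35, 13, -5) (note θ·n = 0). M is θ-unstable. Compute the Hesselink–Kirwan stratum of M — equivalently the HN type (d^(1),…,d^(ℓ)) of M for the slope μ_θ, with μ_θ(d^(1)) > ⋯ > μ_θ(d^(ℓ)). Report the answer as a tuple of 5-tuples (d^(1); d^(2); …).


Via rank(M_{q-1}∘⋯∘M_p): M ≅ I[1,2]^3, I[1,5], I[5,5].
μ_θ-semistable layers: μ^(1)=13; μ^(2)=4; μ^(3)=-5; μ^(4)=-9

((0, 3, 0, 0, 0); (0, 0, 0, 1, 1); (3, 0, 0, 0, 1); (1, 1, 1, 0, 0))


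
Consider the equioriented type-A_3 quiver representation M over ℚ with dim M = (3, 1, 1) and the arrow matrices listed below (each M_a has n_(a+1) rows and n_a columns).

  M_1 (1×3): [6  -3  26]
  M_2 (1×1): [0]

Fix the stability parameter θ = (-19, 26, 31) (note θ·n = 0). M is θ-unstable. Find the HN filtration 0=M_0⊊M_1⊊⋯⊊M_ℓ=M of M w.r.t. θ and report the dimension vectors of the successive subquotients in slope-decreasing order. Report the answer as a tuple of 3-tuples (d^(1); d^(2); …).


Barcode: M ≅ I[1,1]^2, I[1,2], I[3,3]. HN layers by μ_θ (3 steps, strictly decreasing):
  μ^(1)=31; μ^(2)=26; μ^(3)=-19

((0, 0, 1); (0, 1, 0); (3, 0, 0))


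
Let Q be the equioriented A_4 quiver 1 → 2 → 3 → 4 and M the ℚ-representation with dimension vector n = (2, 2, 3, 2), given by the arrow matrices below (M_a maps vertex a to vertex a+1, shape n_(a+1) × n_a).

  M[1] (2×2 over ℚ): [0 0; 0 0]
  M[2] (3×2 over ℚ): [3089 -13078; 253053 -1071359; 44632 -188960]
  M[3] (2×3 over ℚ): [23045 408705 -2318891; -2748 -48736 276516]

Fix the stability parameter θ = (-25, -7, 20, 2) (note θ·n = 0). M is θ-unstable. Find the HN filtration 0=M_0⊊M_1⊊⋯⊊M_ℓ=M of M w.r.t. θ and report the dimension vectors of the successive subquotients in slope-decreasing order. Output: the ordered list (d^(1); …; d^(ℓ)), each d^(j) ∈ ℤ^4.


Barcode: M ≅ I[1,1]^2, I[2,4]^2, I[3,3]. HN layers by μ_θ (4 steps, strictly decreasing):
  μ^(1)=20; μ^(2)=11; μ^(3)=-7; μ^(4)=-25

((0, 0, 1, 0); (0, 0, 2, 2); (0, 2, 0, 0); (2, 0, 0, 0))


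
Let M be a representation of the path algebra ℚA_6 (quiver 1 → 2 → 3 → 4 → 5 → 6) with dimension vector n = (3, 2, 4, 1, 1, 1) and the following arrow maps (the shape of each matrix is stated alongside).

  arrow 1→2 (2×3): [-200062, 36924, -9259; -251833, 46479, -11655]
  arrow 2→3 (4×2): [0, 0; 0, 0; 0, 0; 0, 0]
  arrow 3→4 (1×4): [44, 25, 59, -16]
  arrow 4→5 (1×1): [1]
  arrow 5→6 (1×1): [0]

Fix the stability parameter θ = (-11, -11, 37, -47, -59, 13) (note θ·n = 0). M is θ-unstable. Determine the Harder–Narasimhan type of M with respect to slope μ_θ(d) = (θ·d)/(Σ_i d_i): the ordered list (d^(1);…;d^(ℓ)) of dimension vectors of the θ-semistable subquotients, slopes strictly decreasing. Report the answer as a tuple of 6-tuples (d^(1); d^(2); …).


Interval decomposition of M: I[1,1], I[1,2]^2, I[3,3]^3, I[3,5], I[6,6].
HN type (ℓ=4): μ^(1)=37; μ^(2)=13; μ^(3)=-11; μ^(4)=-23

((0, 0, 3, 0, 0, 0); (0, 0, 0, 0, 0, 1); (3, 2, 0, 0, 0, 0); (0, 0, 1, 1, 1, 0))


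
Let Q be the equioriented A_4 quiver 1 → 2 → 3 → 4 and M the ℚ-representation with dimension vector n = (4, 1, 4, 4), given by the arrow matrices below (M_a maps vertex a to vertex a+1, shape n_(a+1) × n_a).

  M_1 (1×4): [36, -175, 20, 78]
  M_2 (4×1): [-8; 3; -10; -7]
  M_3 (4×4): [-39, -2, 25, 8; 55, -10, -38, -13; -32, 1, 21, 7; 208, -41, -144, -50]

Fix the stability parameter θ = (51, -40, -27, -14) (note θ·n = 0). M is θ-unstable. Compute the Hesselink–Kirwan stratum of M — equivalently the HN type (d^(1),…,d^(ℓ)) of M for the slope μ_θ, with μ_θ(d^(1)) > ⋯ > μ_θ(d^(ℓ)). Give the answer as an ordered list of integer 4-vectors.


Interval decomposition of M: I[1,1]^3, I[1,4], I[3,3], I[3,4]^2, I[4,4].
HN type (ℓ=4): μ^(1)=51; μ^(2)=-15/2; μ^(3)=-14; μ^(4)=-27

((3, 0, 0, 0); (1, 1, 1, 1); (0, 0, 0, 3); (0, 0, 3, 0))


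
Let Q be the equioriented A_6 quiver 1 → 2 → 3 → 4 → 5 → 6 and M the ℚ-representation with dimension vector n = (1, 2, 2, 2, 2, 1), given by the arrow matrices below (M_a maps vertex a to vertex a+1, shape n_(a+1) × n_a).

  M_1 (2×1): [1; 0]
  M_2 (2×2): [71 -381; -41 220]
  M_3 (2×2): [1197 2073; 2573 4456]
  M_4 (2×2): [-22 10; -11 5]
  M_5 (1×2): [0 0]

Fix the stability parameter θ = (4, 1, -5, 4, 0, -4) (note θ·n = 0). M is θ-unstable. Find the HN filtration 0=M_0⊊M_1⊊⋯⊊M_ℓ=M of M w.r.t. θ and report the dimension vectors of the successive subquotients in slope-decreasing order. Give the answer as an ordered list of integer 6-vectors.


Interval decomposition of M: I[1,5], I[2,4], I[5,5], I[6,6].
HN type (ℓ=5): μ^(1)=4; μ^(2)=2; μ^(3)=0; μ^(4)=-2; μ^(5)=-4

((0, 0, 0, 1, 0, 0); (0, 0, 0, 1, 1, 0); (1, 1, 1, 0, 1, 0); (0, 1, 1, 0, 0, 0); (0, 0, 0, 0, 0, 1))


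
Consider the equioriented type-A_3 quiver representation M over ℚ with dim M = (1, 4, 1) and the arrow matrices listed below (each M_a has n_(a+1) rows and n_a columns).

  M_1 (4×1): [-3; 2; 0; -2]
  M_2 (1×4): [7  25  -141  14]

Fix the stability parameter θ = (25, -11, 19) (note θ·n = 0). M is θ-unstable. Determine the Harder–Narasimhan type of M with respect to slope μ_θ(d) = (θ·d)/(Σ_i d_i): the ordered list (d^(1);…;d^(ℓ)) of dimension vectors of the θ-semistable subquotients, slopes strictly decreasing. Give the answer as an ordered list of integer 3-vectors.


Barcode: M ≅ I[1,3], I[2,2]^3. HN layers by μ_θ (3 steps, strictly decreasing):
  μ^(1)=19; μ^(2)=7; μ^(3)=-11

((0, 0, 1); (1, 1, 0); (0, 3, 0))


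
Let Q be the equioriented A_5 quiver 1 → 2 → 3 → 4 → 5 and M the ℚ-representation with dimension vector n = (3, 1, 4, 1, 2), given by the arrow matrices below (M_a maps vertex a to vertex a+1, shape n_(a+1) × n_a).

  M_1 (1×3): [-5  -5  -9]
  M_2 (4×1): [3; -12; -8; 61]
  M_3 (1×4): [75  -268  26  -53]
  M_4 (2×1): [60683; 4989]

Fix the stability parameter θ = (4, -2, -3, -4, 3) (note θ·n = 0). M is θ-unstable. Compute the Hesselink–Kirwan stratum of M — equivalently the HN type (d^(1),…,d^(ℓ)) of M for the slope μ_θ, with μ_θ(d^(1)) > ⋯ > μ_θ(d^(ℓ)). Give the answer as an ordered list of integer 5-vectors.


Interval decomposition of M: I[1,1]^2, I[1,3], I[3,3]^2, I[3,5], I[5,5].
HN type (ℓ=5): μ^(1)=4; μ^(2)=3; μ^(3)=-1/3; μ^(4)=-3; μ^(5)=-7/2

((2, 0, 0, 0, 0); (0, 0, 0, 0, 2); (1, 1, 1, 0, 0); (0, 0, 2, 0, 0); (0, 0, 1, 1, 0))


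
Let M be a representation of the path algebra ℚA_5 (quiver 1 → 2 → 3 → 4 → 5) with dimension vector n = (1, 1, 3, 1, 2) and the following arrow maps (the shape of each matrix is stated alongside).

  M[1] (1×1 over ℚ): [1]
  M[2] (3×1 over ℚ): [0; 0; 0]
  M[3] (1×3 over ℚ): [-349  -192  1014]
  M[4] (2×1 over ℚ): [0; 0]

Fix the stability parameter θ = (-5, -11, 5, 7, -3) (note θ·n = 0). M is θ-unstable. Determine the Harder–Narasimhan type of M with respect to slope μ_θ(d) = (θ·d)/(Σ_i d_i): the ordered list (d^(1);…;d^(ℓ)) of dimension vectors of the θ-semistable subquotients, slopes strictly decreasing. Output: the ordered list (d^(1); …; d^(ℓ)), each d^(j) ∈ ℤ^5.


Barcode: M ≅ I[1,2], I[3,3]^2, I[3,4], I[5,5]^2. HN layers by μ_θ (4 steps, strictly decreasing):
  μ^(1)=7; μ^(2)=5; μ^(3)=-3; μ^(4)=-8

((0, 0, 0, 1, 0); (0, 0, 3, 0, 0); (0, 0, 0, 0, 2); (1, 1, 0, 0, 0))


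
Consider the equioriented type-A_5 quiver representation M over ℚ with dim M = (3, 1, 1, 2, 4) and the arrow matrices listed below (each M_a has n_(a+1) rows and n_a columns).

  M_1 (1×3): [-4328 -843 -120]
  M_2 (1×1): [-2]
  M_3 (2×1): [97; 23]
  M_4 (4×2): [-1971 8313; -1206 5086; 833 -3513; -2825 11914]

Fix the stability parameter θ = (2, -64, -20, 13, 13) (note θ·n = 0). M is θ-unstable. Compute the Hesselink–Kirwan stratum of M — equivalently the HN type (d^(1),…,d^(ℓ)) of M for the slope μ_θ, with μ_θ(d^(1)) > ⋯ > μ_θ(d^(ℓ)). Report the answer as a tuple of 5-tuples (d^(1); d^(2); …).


Via rank(M_{q-1}∘⋯∘M_p): M ≅ I[1,1]^2, I[1,5], I[4,5], I[5,5]^2.
μ_θ-semistable layers: μ^(1)=13; μ^(2)=2; μ^(3)=-20; μ^(4)=-31

((0, 0, 0, 2, 4); (2, 0, 0, 0, 0); (0, 0, 1, 0, 0); (1, 1, 0, 0, 0))


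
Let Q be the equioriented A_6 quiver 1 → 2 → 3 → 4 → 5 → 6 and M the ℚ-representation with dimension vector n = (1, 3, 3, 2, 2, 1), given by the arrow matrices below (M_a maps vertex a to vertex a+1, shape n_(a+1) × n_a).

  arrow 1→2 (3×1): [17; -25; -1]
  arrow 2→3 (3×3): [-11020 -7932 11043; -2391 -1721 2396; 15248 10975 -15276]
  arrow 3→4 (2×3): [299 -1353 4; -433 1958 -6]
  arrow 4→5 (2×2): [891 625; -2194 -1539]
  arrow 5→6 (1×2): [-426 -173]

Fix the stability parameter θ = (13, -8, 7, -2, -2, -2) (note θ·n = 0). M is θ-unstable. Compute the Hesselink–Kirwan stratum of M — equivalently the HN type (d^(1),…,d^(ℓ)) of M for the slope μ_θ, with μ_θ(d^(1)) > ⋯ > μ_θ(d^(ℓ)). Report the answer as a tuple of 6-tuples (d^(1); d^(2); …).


Barcode: M ≅ I[1,6], I[2,3], I[2,5]. HN layers by μ_θ (3 steps, strictly decreasing):
  μ^(1)=7; μ^(2)=1; μ^(3)=-8

((0, 0, 1, 0, 0, 0); (1, 1, 2, 2, 2, 1); (0, 2, 0, 0, 0, 0))


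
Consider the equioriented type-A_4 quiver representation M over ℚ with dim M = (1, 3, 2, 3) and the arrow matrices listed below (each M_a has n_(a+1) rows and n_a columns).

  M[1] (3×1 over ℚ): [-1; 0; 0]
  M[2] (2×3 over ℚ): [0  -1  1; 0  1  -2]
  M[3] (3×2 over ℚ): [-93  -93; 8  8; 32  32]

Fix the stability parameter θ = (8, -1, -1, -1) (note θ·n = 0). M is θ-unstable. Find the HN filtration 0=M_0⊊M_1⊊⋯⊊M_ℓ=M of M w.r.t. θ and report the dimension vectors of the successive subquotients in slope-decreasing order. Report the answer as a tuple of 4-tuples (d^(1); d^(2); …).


Barcode: M ≅ I[1,2], I[2,3], I[2,4], I[4,4]^2. HN layers by μ_θ (2 steps, strictly decreasing):
  μ^(1)=7/2; μ^(2)=-1

((1, 1, 0, 0); (0, 2, 2, 3))


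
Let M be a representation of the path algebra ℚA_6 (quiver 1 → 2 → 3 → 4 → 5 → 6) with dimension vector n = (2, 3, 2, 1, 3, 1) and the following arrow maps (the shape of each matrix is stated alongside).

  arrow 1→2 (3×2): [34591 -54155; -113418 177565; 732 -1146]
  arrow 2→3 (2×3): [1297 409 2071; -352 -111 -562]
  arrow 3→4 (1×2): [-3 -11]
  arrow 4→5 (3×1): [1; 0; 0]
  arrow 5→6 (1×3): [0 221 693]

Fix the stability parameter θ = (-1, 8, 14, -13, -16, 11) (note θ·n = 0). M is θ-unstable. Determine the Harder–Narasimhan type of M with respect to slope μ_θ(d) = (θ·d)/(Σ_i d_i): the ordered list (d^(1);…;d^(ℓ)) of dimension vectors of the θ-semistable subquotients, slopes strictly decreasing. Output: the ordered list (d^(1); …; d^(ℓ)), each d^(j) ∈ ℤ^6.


Interval decomposition of M: I[1,3], I[1,5], I[2,2], I[5,5], I[5,6].
HN type (ℓ=6): μ^(1)=14; μ^(2)=11; μ^(3)=8; μ^(4)=-1; μ^(5)=-8/5; μ^(6)=-16

((0, 0, 1, 0, 0, 0); (0, 0, 0, 0, 0, 1); (0, 2, 0, 0, 0, 0); (1, 0, 0, 0, 0, 0); (1, 1, 1, 1, 1, 0); (0, 0, 0, 0, 2, 0))


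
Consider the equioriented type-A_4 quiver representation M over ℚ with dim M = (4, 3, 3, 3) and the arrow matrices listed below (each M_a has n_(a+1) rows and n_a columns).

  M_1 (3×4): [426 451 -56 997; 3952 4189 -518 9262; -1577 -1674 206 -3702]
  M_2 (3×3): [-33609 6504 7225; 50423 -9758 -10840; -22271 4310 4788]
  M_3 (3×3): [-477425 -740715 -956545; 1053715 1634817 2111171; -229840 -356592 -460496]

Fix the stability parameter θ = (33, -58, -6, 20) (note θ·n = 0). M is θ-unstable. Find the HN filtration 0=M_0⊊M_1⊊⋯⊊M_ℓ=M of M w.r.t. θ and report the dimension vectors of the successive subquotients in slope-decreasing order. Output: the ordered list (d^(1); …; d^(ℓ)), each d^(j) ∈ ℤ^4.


Barcode: M ≅ I[1,1], I[1,2], I[1,3], I[1,4], I[3,3], I[4,4]^2. HN layers by μ_θ (4 steps, strictly decreasing):
  μ^(1)=33; μ^(2)=20; μ^(3)=-6; μ^(4)=-25/2

((1, 0, 0, 0); (0, 0, 0, 3); (0, 0, 3, 0); (3, 3, 0, 0))


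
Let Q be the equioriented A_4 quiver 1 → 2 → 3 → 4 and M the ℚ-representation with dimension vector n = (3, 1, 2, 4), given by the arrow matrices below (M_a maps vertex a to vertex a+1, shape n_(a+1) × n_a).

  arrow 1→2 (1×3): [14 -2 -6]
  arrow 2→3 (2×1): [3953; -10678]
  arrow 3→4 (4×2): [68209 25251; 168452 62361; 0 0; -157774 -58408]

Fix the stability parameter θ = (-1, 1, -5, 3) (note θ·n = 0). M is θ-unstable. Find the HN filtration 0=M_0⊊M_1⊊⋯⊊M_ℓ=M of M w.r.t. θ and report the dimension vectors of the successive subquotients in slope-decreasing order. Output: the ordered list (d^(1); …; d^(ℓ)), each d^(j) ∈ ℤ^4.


Interval decomposition of M: I[1,1]^2, I[1,4], I[3,4], I[4,4]^2.
HN type (ℓ=4): μ^(1)=3; μ^(2)=-1; μ^(3)=-5/3; μ^(4)=-5

((0, 0, 0, 4); (2, 0, 0, 0); (1, 1, 1, 0); (0, 0, 1, 0))


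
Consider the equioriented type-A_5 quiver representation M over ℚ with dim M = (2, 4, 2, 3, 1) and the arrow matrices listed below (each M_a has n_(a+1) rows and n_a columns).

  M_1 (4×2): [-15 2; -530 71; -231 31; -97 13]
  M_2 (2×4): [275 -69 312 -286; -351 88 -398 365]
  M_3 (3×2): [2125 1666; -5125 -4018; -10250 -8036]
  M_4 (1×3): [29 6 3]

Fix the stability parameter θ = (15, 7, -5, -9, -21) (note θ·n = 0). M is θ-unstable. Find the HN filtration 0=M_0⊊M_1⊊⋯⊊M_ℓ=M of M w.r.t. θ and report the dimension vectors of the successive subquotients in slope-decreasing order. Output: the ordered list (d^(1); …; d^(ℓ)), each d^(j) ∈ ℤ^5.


Barcode: M ≅ I[1,3], I[1,5], I[2,2]^2, I[4,4]^2. HN layers by μ_θ (4 steps, strictly decreasing):
  μ^(1)=7; μ^(2)=17/3; μ^(3)=-13/5; μ^(4)=-9

((0, 2, 0, 0, 0); (1, 1, 1, 0, 0); (1, 1, 1, 1, 1); (0, 0, 0, 2, 0))


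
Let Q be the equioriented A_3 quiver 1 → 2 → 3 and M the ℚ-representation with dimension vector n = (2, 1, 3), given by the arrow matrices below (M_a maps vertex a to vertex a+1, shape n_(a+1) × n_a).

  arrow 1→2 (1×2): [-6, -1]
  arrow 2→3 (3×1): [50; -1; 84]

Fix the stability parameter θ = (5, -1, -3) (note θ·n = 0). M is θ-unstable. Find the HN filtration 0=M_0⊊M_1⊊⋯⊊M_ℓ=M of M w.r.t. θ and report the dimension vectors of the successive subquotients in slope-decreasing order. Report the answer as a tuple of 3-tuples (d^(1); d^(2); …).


Barcode: M ≅ I[1,1], I[1,3], I[3,3]^2. HN layers by μ_θ (3 steps, strictly decreasing):
  μ^(1)=5; μ^(2)=1/3; μ^(3)=-3

((1, 0, 0); (1, 1, 1); (0, 0, 2))


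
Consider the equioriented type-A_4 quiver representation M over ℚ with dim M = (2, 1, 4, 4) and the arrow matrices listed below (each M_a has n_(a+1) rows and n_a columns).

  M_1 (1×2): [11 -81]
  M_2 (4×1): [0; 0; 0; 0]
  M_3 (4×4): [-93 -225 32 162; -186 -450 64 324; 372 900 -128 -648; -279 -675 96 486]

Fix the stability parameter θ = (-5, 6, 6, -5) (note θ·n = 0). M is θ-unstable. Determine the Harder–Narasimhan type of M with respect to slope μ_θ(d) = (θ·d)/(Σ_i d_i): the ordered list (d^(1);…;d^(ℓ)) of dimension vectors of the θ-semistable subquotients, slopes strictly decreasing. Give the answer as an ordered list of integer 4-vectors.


Barcode: M ≅ I[1,1], I[1,2], I[3,3]^3, I[3,4], I[4,4]^3. HN layers by μ_θ (3 steps, strictly decreasing):
  μ^(1)=6; μ^(2)=1/2; μ^(3)=-5

((0, 1, 3, 0); (0, 0, 1, 1); (2, 0, 0, 3))


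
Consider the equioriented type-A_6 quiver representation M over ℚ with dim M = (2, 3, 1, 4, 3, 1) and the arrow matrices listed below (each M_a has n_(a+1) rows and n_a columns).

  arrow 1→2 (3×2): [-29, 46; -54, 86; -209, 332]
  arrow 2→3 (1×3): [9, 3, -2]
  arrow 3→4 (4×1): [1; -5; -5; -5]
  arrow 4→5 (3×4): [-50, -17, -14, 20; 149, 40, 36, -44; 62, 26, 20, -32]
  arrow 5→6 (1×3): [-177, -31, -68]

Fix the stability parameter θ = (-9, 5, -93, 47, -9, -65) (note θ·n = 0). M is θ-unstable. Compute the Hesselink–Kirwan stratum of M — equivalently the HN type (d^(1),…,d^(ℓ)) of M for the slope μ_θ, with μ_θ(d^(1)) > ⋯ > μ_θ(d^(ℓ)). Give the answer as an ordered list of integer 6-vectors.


Via rank(M_{q-1}∘⋯∘M_p): M ≅ I[1,2], I[1,5], I[2,2], I[4,4]^2, I[4,6], I[5,5].
μ_θ-semistable layers: μ^(1)=47; μ^(2)=19; μ^(3)=5; μ^(4)=-9; μ^(5)=-97/3

((0, 0, 0, 2, 0, 0); (0, 0, 0, 1, 1, 0); (0, 2, 0, 0, 0, 0); (1, 0, 0, 1, 2, 1); (1, 1, 1, 0, 0, 0))


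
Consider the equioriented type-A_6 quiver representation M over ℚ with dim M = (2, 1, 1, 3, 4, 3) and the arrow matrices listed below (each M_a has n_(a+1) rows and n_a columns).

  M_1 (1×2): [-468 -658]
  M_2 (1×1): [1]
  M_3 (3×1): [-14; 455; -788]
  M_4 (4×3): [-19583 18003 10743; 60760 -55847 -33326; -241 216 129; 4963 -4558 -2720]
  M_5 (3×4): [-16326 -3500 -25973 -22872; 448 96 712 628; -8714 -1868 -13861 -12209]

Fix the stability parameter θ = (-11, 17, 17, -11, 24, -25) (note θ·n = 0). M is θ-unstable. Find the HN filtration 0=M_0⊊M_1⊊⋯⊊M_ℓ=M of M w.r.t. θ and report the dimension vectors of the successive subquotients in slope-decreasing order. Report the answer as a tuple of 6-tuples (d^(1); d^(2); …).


Interval decomposition of M: I[1,1], I[1,5], I[4,6]^2, I[5,5], I[6,6].
HN type (ℓ=5): μ^(1)=24; μ^(2)=23/3; μ^(3)=-1/2; μ^(4)=-11; μ^(5)=-25

((0, 0, 0, 0, 2, 0); (0, 1, 1, 1, 0, 0); (0, 0, 0, 0, 2, 2); (2, 0, 0, 2, 0, 0); (0, 0, 0, 0, 0, 1))


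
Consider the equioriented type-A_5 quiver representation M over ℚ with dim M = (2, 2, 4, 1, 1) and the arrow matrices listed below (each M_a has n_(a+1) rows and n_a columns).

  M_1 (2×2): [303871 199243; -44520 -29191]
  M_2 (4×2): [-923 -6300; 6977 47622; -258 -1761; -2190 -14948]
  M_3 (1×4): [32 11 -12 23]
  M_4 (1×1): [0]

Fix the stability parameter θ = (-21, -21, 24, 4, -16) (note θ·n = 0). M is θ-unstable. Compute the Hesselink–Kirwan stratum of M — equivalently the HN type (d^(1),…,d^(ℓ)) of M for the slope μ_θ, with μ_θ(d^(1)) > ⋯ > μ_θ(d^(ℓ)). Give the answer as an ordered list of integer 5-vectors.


Via rank(M_{q-1}∘⋯∘M_p): M ≅ I[1,3], I[1,4], I[3,3]^2, I[5,5].
μ_θ-semistable layers: μ^(1)=24; μ^(2)=14; μ^(3)=-16; μ^(4)=-21

((0, 0, 3, 0, 0); (0, 0, 1, 1, 0); (0, 0, 0, 0, 1); (2, 2, 0, 0, 0))


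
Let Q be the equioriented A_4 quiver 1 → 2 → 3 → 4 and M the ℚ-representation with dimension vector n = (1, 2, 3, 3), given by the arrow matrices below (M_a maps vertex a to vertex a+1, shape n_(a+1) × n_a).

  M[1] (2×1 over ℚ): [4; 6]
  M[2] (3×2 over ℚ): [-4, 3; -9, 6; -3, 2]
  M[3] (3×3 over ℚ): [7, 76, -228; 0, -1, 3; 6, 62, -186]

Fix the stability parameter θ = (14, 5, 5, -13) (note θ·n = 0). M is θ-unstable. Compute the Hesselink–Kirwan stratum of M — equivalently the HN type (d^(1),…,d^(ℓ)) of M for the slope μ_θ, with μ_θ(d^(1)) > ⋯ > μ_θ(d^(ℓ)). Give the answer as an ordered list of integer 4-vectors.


Barcode: M ≅ I[1,4], I[2,3], I[3,4], I[4,4]. HN layers by μ_θ (4 steps, strictly decreasing):
  μ^(1)=5; μ^(2)=11/4; μ^(3)=-4; μ^(4)=-13

((0, 1, 1, 0); (1, 1, 1, 1); (0, 0, 1, 1); (0, 0, 0, 1))


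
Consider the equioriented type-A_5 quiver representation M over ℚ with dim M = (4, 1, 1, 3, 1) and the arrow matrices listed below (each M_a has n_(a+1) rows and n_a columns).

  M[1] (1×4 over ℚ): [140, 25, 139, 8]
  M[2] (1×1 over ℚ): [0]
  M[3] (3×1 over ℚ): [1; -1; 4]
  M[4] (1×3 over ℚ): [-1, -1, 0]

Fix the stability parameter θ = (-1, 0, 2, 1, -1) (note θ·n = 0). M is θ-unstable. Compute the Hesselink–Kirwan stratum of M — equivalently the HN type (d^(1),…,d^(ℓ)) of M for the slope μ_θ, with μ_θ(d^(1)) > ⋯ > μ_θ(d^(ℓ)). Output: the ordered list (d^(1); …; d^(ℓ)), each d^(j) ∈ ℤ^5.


Interval decomposition of M: I[1,1]^3, I[1,2], I[3,4], I[4,4], I[4,5].
HN type (ℓ=4): μ^(1)=3/2; μ^(2)=1; μ^(3)=0; μ^(4)=-1

((0, 0, 1, 1, 0); (0, 0, 0, 1, 0); (0, 1, 0, 1, 1); (4, 0, 0, 0, 0))


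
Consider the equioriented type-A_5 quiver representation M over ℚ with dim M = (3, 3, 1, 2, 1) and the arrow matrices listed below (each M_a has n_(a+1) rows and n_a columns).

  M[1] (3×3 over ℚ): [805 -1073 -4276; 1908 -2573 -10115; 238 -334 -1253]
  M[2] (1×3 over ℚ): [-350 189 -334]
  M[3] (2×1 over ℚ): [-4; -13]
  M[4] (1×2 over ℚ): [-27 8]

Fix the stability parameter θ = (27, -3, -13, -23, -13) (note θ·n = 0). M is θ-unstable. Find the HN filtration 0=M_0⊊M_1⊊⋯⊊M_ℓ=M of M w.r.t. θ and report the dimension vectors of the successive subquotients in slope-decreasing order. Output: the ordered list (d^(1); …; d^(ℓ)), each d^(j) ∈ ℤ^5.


Interval decomposition of M: I[1,2]^2, I[1,5], I[4,4].
HN type (ℓ=3): μ^(1)=12; μ^(2)=-5; μ^(3)=-23

((2, 2, 0, 0, 0); (1, 1, 1, 1, 1); (0, 0, 0, 1, 0))


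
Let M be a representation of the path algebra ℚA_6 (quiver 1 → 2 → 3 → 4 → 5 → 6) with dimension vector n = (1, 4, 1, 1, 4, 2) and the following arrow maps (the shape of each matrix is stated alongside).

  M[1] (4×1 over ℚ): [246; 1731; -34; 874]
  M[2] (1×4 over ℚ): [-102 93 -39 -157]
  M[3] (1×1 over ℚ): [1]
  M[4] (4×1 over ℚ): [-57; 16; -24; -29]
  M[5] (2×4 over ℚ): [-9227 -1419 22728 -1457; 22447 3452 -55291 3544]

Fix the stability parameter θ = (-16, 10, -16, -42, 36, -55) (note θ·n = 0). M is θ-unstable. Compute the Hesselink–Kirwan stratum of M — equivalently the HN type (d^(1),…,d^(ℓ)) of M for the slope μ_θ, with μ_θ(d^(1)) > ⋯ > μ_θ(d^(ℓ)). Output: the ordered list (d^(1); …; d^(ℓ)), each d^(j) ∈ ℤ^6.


Interval decomposition of M: I[1,6], I[2,2]^3, I[5,5]^2, I[5,6].
HN type (ℓ=4): μ^(1)=36; μ^(2)=10; μ^(3)=-19/2; μ^(4)=-16

((0, 0, 0, 0, 2, 0); (0, 3, 0, 0, 0, 0); (0, 0, 0, 0, 2, 2); (1, 1, 1, 1, 0, 0))


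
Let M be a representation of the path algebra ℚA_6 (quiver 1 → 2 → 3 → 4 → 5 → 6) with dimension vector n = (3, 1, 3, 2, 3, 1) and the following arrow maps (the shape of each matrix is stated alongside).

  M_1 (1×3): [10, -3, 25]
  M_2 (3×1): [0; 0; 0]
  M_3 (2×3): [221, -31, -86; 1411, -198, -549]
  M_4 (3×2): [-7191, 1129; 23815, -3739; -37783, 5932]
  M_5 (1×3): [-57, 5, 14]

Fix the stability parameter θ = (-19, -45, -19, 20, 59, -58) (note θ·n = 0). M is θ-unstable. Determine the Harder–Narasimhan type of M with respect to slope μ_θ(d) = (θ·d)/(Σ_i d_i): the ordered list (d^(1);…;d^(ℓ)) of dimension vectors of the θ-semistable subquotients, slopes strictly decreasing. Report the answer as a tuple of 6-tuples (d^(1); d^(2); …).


Interval decomposition of M: I[1,1]^2, I[1,2], I[3,3], I[3,5]^2, I[5,6].
HN type (ℓ=5): μ^(1)=59; μ^(2)=20; μ^(3)=1/2; μ^(4)=-19; μ^(5)=-32

((0, 0, 0, 0, 2, 0); (0, 0, 0, 2, 0, 0); (0, 0, 0, 0, 1, 1); (2, 0, 3, 0, 0, 0); (1, 1, 0, 0, 0, 0))


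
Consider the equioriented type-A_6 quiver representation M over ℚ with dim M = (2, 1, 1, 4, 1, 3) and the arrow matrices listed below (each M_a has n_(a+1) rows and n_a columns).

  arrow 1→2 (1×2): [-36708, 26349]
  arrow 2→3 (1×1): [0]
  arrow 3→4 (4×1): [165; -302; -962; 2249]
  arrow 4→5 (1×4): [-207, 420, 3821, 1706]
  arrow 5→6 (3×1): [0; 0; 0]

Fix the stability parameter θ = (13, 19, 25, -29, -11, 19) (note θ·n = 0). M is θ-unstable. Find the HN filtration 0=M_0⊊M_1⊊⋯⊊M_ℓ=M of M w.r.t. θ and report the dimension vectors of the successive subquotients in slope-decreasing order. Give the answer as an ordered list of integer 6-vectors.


Via rank(M_{q-1}∘⋯∘M_p): M ≅ I[1,1], I[1,2], I[3,5], I[4,4]^3, I[6,6]^3.
μ_θ-semistable layers: μ^(1)=19; μ^(2)=13; μ^(3)=-5; μ^(4)=-29

((0, 1, 0, 0, 0, 3); (2, 0, 0, 0, 0, 0); (0, 0, 1, 1, 1, 0); (0, 0, 0, 3, 0, 0))


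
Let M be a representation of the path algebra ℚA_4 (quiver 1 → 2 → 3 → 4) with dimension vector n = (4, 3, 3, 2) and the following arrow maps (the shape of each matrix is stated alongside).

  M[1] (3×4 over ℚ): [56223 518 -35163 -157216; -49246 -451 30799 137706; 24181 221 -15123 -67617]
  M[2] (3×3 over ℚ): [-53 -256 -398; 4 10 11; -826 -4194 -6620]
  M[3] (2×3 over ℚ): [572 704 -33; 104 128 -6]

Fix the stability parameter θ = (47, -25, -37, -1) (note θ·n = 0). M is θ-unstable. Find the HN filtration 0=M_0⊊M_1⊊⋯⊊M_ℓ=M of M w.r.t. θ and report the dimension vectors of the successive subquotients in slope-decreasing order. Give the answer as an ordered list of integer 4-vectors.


Interval decomposition of M: I[1,1], I[1,3]^2, I[1,4], I[4,4].
HN type (ℓ=3): μ^(1)=47; μ^(2)=-1; μ^(3)=-5

((1, 0, 0, 0); (0, 0, 0, 2); (3, 3, 3, 0))


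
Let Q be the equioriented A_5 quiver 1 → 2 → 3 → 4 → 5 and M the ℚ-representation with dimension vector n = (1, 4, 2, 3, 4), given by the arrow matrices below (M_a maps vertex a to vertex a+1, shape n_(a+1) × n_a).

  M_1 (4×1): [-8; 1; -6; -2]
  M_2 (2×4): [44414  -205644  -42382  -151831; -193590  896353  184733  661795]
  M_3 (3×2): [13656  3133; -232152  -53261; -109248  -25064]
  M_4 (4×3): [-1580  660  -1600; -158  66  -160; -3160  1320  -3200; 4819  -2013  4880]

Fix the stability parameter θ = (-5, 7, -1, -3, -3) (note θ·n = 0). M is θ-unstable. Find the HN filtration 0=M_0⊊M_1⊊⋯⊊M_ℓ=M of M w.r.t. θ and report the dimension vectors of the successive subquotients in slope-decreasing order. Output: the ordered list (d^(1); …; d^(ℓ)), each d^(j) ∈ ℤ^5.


Barcode: M ≅ I[1,4], I[2,2]^2, I[2,3], I[4,4], I[4,5], I[5,5]^3. HN layers by μ_θ (5 steps, strictly decreasing):
  μ^(1)=7; μ^(2)=3; μ^(3)=1; μ^(4)=-3; μ^(5)=-5

((0, 2, 0, 0, 0); (0, 1, 1, 0, 0); (0, 1, 1, 1, 0); (0, 0, 0, 2, 4); (1, 0, 0, 0, 0))


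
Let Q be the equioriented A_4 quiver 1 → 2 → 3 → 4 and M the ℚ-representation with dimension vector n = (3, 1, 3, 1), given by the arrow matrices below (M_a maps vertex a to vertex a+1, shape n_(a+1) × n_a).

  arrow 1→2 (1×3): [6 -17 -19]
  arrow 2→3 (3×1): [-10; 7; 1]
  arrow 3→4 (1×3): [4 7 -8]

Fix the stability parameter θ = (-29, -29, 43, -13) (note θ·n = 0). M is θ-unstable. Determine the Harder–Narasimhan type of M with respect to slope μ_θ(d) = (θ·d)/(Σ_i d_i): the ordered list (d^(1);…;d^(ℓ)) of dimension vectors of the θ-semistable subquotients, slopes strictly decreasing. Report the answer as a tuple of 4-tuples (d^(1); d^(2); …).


Interval decomposition of M: I[1,1]^2, I[1,4], I[3,3]^2.
HN type (ℓ=3): μ^(1)=43; μ^(2)=15; μ^(3)=-29

((0, 0, 2, 0); (0, 0, 1, 1); (3, 1, 0, 0))


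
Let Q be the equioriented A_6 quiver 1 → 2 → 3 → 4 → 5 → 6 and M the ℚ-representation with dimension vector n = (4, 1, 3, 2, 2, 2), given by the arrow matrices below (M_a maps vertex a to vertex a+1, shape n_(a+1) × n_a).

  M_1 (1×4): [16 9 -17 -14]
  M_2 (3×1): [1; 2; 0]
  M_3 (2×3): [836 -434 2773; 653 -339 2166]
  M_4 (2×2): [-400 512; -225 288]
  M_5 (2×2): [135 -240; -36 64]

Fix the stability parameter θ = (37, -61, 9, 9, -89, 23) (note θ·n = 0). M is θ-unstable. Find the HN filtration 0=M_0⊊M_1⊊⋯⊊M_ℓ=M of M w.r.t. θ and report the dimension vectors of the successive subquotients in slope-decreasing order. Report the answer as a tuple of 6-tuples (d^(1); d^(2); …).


Barcode: M ≅ I[1,1]^3, I[1,4], I[3,3], I[3,5], I[5,6], I[6,6]. HN layers by μ_θ (6 steps, strictly decreasing):
  μ^(1)=37; μ^(2)=23; μ^(3)=9; μ^(4)=-12; μ^(5)=-71/3; μ^(6)=-89

((3, 0, 0, 0, 0, 0); (0, 0, 0, 0, 0, 2); (0, 0, 2, 1, 0, 0); (1, 1, 0, 0, 0, 0); (0, 0, 1, 1, 1, 0); (0, 0, 0, 0, 1, 0))
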